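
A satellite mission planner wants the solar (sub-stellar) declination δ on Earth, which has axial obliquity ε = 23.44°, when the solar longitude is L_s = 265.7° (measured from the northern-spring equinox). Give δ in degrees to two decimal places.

δ = -23.37°

sin δ = sin ε · sin L_s = sin 23.44° × sin 265.7° = -0.396669.
δ = arcsin(-0.396669) = -23.37°.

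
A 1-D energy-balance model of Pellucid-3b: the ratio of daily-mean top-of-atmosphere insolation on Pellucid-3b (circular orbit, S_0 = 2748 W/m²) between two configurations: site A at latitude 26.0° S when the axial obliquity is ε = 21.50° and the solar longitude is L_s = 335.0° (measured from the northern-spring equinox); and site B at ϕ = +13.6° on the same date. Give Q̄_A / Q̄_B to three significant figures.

— Configuration A (ϕ=-26.0°):
Solar declination: sin δ = sin ε · sin L_s = sin 21.50° × sin 335.0° = -0.15489, so δ = -8.910°.
cos h₀ = −tan(-26.0°) tan(-8.910°) = -0.0765, h₀ = 1.6473 rad.
Bracket: h₀ sin ϕ sin δ + cos ϕ cos δ sin h₀ = 1.6473×-0.43837×-0.15489 + 0.89879×0.98793×0.99707 = 0.111850 + 0.885340 = 0.997190.
Q̄ = (S_0/π) × [bracket] = (2748/π) × 0.997190 = 872.26 W/m².
— Configuration B (ϕ=+13.6°):
cos h₀ = −tan(+13.6°) tan(-8.910°) = 0.0379, h₀ = 1.5329 rad.
Bracket: h₀ sin ϕ sin δ + cos ϕ cos δ sin h₀ = 1.5329×0.23514×-0.15489 + 0.97196×0.98793×0.99928 = -0.055829 + 0.959537 = 0.903708.
Q̄ = (S_0/π) × [bracket] = (2748/π) × 0.903708 = 790.49 W/m².
Ratio Q̄_A / Q̄_B = 872.26 / 790.49 = 1.103.

Q̄_A / Q̄_B ≈ 1.10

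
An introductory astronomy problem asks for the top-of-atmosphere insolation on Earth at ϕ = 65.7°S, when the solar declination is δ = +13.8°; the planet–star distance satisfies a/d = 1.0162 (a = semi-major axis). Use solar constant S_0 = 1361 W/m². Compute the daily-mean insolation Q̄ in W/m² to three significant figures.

cos h₀ = −tan(-65.7°) tan(+13.800°) = 0.5440, h₀ = 0.9956 rad.
Bracket: h₀ sin ϕ sin δ + cos ϕ cos δ sin h₀ = 0.9956×-0.91140×0.23853 + 0.41151×0.97113×0.83909 = -0.216440 + 0.335325 = 0.118885.
Inverse-square distance factor (a/d)² = 1.0162² = 1.032662.
Q̄ = (S_0/π) × 1.032662 × [bracket] = (1361/π) × 1.032662 × 0.118885 = 53.19 W/m².

Q̄ ≈ 53.2 W/m²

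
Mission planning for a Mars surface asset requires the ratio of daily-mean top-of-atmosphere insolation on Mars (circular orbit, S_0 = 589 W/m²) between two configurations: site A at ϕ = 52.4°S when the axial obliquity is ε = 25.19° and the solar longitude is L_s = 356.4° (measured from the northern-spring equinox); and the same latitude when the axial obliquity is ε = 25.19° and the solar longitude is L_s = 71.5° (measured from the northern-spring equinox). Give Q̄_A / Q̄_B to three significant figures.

Q̄_A / Q̄_B ≈ 4.28

— Configuration A (ϕ=-52.4°):
Solar declination: sin δ = sin ε · sin L_s = sin 25.19° × sin 356.4° = -0.02672, so δ = -1.531°.
cos h₀ = −tan(-52.4°) tan(-1.531°) = -0.0347, h₀ = 1.6055 rad.
Bracket: h₀ sin ϕ sin δ + cos ϕ cos δ sin h₀ = 1.6055×-0.79229×-0.02672 + 0.61015×0.99964×0.99940 = 0.033988 + 0.609564 = 0.643552.
Q̄ = (S_0/π) × [bracket] = (589/π) × 0.643552 = 120.66 W/m².
— Configuration B (ϕ=-52.4°):
Solar declination: sin δ = sin ε · sin L_s = sin 25.19° × sin 71.5° = 0.40363, so δ = +23.805°.
cos h₀ = −tan(-52.4°) tan(+23.805°) = 0.5729, h₀ = 0.9608 rad.
Bracket: h₀ sin ϕ sin δ + cos ϕ cos δ sin h₀ = 0.9608×-0.79229×0.40363 + 0.61015×0.91492×0.81966 = -0.307256 + 0.457566 = 0.150310.
Q̄ = (S_0/π) × [bracket] = (589/π) × 0.150310 = 28.181 W/m².
Ratio Q̄_A / Q̄_B = 120.66 / 28.181 = 4.282.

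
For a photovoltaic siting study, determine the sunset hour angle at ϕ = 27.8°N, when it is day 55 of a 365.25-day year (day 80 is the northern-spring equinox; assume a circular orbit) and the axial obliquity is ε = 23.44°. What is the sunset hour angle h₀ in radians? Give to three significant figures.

Solar longitude: L_s = 360° × (55 − 80)/365.25 = -24.641°, i.e. -24.641° + 360° = 335.359°.
sin δ = sin 23.44° × sin 335.359° = -0.16585, so δ = -9.547°.
cos h₀ = −tan ϕ · tan δ = −tan(+27.8°) × tan(-9.547°) = 0.0887, so h₀ = 1.4820 rad = 84.91°.

h₀ = 1.48 rad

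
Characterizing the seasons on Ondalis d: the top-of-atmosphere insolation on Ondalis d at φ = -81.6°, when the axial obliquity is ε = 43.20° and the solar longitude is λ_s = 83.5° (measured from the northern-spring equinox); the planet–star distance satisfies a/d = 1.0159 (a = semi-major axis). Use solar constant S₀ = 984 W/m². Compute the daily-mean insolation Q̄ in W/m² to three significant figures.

Solar declination: sin δ = sin ε · sin λ_s = sin 43.20° × sin 83.5° = 0.68015, so δ = +42.855°.
cos H₀ = −tan(-81.6°) tan(+42.855°) = 6.2830 ≥ 1 ⇒ polar night, H₀ = 0 and Q̄ = 0.
Inverse-square distance factor (a/d)² = 1.0159² = 1.032053.

Q̄ ≈ 0.00 W/m²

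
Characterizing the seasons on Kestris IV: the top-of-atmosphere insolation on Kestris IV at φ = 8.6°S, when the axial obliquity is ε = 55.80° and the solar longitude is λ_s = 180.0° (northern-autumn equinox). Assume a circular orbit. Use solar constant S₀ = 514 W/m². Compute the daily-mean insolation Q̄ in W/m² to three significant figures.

Solar declination: sin δ = sin ε · sin λ_s = sin 55.80° × sin 180.0° = 0.00000, so δ = +0.000°.
cos H₀ = −tan(-8.6°) tan(+0.000°) = 0.0000, H₀ = 1.5708 rad.
Bracket: H₀ sin φ sin δ + cos φ cos δ sin H₀ = 1.5708×-0.14954×0.00000 + 0.98876×1.00000×1.00000 = -0.000000 + 0.988760 = 0.988760.
Q̄ = (S₀/π) × [bracket] = (514/π) × 0.988760 = 161.8 W/m².

Q̄ ≈ 162 W/m²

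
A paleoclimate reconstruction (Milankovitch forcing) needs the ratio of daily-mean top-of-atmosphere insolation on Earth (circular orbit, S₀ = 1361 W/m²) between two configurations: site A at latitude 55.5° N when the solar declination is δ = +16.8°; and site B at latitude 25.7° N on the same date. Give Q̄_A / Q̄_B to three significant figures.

— Configuration A (φ=+55.5°):
cos H₀ = −tan(+55.5°) tan(+16.800°) = -0.4393, H₀ = 2.0256 rad.
Bracket: H₀ sin φ sin δ + cos φ cos δ sin H₀ = 2.0256×0.82413×0.28903 + 0.56641×0.95732×0.89834 = 0.482494 + 0.487112 = 0.969606.
Q̄ = (S₀/π) × [bracket] = (1361/π) × 0.969606 = 420.05 W/m².
— Configuration B (φ=+25.7°):
cos H₀ = −tan(+25.7°) tan(+16.800°) = -0.1453, H₀ = 1.7166 rad.
Bracket: H₀ sin φ sin δ + cos φ cos δ sin H₀ = 1.7166×0.43366×0.28903 + 0.90108×0.95732×0.98939 = 0.215160 + 0.853469 = 1.068629.
Q̄ = (S₀/π) × [bracket] = (1361/π) × 1.068629 = 462.95 W/m².
Ratio Q̄_A / Q̄_B = 420.05 / 462.95 = 0.9073.

Q̄_A / Q̄_B ≈ 0.907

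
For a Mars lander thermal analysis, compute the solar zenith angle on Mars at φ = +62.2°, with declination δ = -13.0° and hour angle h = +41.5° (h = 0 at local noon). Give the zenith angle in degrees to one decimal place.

θ_z = 81.9°

cos θ_z = sin φ sin δ + cos φ cos δ cos h = -0.198987 + 0.340350 = 0.141363.
θ_z = arccos(0.141363) = 81.9°.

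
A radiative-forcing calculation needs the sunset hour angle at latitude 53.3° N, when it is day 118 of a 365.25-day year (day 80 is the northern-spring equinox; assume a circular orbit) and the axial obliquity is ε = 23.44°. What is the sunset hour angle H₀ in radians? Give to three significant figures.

H₀ = 1.91 rad

Solar longitude: λ_s = 360° × (118 − 80)/365.25 = 37.454°.
sin δ = sin 23.44° × sin 37.454° = 0.24190, so δ = +13.999°.
cos H₀ = −tan φ · tan δ = −tan(+53.3°) × tan(+13.999°) = -0.3345, so H₀ = 1.9118 rad = 109.54°.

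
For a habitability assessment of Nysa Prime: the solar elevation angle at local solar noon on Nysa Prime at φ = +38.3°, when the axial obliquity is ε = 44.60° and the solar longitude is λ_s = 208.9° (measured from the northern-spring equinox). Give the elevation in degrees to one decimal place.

Solar declination: sin δ = sin ε · sin λ_s = sin 44.60° × sin 208.9° = -0.33934, so δ = -19.837°.
At local noon the hour angle is zero, so the zenith angle equals |φ − δ| = |+38.3° − (-19.837°)| = 58.137°.
Elevation = 90° − 58.137° = 31.9°.

31.9°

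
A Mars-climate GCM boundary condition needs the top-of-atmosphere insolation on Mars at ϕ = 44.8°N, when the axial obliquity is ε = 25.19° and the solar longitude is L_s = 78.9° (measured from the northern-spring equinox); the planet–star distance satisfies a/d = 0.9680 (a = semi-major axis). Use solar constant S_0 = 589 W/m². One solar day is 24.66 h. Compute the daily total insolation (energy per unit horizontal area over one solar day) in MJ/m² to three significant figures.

18.3 MJ/m²

Solar declination: sin δ = sin ε · sin L_s = sin 25.19° × sin 78.9° = 0.41766, so δ = +24.687°.
cos h₀ = −tan(+44.8°) tan(+24.687°) = -0.4565, h₀ = 2.0448 rad.
Bracket: h₀ sin ϕ sin δ + cos ϕ cos δ sin h₀ = 2.0448×0.70463×0.41766 + 0.70957×0.90860×0.88974 = 0.601776 + 0.573629 = 1.175405.
Inverse-square distance factor (a/d)² = 0.9680² = 0.937024.
Q̄ = (S_0/π) × 0.937024 × [bracket] = (589/π) × 0.937024 × 1.175405 = 206.49 W/m².
Daily total = Q̄ × 24.66 h × 3600 s/h = 206.49 × 24.66 × 3600 / 10⁶ = 18.33 MJ/m².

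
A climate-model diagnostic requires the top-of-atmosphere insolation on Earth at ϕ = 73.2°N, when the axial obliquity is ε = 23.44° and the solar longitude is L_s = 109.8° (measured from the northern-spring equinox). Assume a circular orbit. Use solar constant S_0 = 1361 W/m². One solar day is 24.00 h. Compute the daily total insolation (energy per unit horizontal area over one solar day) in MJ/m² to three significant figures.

42.1 MJ/m²

Solar declination: sin δ = sin ε · sin L_s = sin 23.44° × sin 109.8° = 0.37427, so δ = +21.979°.
cos h₀ = −tan(+73.2°) tan(+21.979°) = -1.3368 ≤ −1 ⇒ polar day, h₀ = π.
Bracket: h₀ sin ϕ sin δ + cos ϕ cos δ sin h₀ = 3.1416×0.95732×0.37427 + 0.28903×0.92732×0.00000 = 1.125623 + 0.000000 = 1.125623.
Q̄ = (S_0/π) × [bracket] = (1361/π) × 1.125623 = 487.64 W/m².
Daily total = Q̄ × 24.00 h × 3600 s/h = 487.64 × 24.00 × 3600 / 10⁶ = 42.13 MJ/m².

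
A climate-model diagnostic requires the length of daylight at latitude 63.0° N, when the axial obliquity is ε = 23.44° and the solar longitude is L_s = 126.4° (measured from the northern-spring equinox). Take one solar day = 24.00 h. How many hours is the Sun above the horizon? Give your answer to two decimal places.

17.54 h

Solar declination: sin δ = sin ε · sin L_s = sin 23.44° × sin 126.4° = 0.32018, so δ = +18.674°.
cos h₀ = −tan ϕ · tan δ = −tan(+63.0°) × tan(+18.674°) = -0.6633, so h₀ = 2.2960 rad = 131.55°.
Daylight = 2h₀/(2π) × 24.00 h = (2.2960/π) × 24.00 = 17.54 h.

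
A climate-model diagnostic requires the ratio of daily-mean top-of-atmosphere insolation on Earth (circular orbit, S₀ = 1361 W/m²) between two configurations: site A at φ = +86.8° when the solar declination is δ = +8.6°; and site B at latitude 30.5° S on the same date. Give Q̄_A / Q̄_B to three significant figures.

Q̄_A / Q̄_B ≈ 0.637

— Configuration A (φ=+86.8°):
cos H₀ = −tan(+86.8°) tan(+8.600°) = -2.7051 ≤ −1 ⇒ polar day, H₀ = π.
Bracket: H₀ sin φ sin δ + cos φ cos δ sin H₀ = 3.1416×0.99844×0.14954 + 0.05582×0.98876×0.00000 = 0.469062 + 0.000000 = 0.469062.
Q̄ = (S₀/π) × [bracket] = (1361/π) × 0.469062 = 203.21 W/m².
— Configuration B (φ=-30.5°):
cos H₀ = −tan(-30.5°) tan(+8.600°) = 0.0891, H₀ = 1.4816 rad.
Bracket: H₀ sin φ sin δ + cos φ cos δ sin H₀ = 1.4816×-0.50754×0.14954 + 0.86163×0.98876×0.99602 = -0.112450 + 0.848555 = 0.736105.
Q̄ = (S₀/π) × [bracket] = (1361/π) × 0.736105 = 318.90 W/m².
Ratio Q̄_A / Q̄_B = 203.21 / 318.90 = 0.6372.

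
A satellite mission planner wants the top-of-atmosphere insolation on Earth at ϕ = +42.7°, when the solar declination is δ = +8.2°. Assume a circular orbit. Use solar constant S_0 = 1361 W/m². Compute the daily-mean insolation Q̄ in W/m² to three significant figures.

Q̄ ≈ 384 W/m²

cos h₀ = −tan(+42.7°) tan(+8.200°) = -0.1330, h₀ = 1.7042 rad.
Bracket: h₀ sin ϕ sin δ + cos ϕ cos δ sin h₀ = 1.7042×0.67816×0.14263 + 0.73491×0.98978×0.99112 = 0.164840 + 0.720940 = 0.885780.
Q̄ = (S_0/π) × [bracket] = (1361/π) × 0.885780 = 383.7 W/m².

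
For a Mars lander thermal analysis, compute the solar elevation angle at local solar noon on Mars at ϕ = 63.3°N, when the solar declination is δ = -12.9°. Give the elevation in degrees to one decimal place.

13.8°

At local noon the hour angle is zero, so the zenith angle equals |ϕ − δ| = |+63.3° − (-12.900°)| = 76.200°.
Elevation = 90° − 76.200° = 13.8°.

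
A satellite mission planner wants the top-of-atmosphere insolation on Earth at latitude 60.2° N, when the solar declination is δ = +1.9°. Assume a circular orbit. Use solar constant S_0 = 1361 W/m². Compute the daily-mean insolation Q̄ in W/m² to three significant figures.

Q̄ ≈ 235 W/m²

cos h₀ = −tan(+60.2°) tan(+1.900°) = -0.0579, h₀ = 1.6288 rad.
Bracket: h₀ sin ϕ sin δ + cos ϕ cos δ sin h₀ = 1.6288×0.86777×0.03316 + 0.49697×0.99945×0.99832 = 0.046869 + 0.495862 = 0.542731.
Q̄ = (S_0/π) × [bracket] = (1361/π) × 0.542731 = 235.1 W/m².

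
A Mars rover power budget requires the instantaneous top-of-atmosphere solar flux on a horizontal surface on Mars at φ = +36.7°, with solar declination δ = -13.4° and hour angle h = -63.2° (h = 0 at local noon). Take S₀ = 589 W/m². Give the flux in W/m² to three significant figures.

cos θ_z = sin φ sin δ + cos φ cos δ cos h = -0.138498 + 0.351661 = 0.213163.
Flux = S₀ · cos θ_z = 589 × 0.213163 = 125.6 W/m².

126 W/m²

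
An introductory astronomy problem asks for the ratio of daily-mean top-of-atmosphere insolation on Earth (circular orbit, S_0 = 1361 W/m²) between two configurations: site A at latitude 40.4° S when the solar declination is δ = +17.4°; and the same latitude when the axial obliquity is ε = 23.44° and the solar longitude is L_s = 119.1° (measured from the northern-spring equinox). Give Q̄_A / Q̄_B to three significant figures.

Q̄_A / Q̄_B ≈ 1.13

— Configuration A (ϕ=-40.4°):
cos h₀ = −tan(-40.4°) tan(+17.400°) = 0.2667, h₀ = 1.3008 rad.
Bracket: h₀ sin ϕ sin δ + cos ϕ cos δ sin h₀ = 1.3008×-0.64812×0.29904 + 0.76154×0.95424×0.96378 = -0.252113 + 0.700371 = 0.448258.
Q̄ = (S_0/π) × [bracket] = (1361/π) × 0.448258 = 194.19 W/m².
— Configuration B (ϕ=-40.4°):
Solar declination: sin δ = sin ε · sin L_s = sin 23.44° × sin 119.1° = 0.34758, so δ = +20.339°.
cos h₀ = −tan(-40.4°) tan(+20.339°) = 0.3155, h₀ = 1.2498 rad.
Bracket: h₀ sin ϕ sin δ + cos ϕ cos δ sin h₀ = 1.2498×-0.64812×0.34758 + 0.76154×0.93765×0.94893 = -0.281547 + 0.677591 = 0.396044.
Q̄ = (S_0/π) × [bracket] = (1361/π) × 0.396044 = 171.57 W/m².
Ratio Q̄_A / Q̄_B = 194.19 / 171.57 = 1.132.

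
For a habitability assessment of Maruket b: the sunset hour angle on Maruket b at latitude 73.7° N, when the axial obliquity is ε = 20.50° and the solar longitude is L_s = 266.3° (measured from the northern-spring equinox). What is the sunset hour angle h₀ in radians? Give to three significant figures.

Solar declination: sin δ = sin ε · sin L_s = sin 20.50° × sin 266.3° = -0.34948, so δ = -20.455°.
cos h₀ = −tan ϕ · tan δ = 1.2755 ≥ 1, so the host star never rises (polar night) and h₀ = 0.

h₀ = 0.00 rad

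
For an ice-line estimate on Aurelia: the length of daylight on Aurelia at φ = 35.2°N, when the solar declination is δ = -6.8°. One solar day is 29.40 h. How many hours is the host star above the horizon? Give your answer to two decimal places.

13.91 h

cos H₀ = −tan φ · tan δ = −tan(+35.2°) × tan(-6.800°) = 0.0841, so H₀ = 1.4866 rad = 85.17°.
Daylight = 2H₀/(2π) × 29.40 h = (1.4866/π) × 29.40 = 13.91 h.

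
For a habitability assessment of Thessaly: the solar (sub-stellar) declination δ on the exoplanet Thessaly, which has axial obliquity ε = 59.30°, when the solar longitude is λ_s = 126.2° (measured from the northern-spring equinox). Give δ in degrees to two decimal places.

sin δ = sin ε · sin λ_s = sin 59.30° × sin 126.2° = 0.693867.
δ = arcsin(0.693867) = +43.94°.

δ = +43.94°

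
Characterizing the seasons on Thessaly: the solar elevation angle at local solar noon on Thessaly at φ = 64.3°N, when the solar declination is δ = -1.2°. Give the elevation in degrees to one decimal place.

At local noon the hour angle is zero, so the zenith angle equals |φ − δ| = |+64.3° − (-1.200°)| = 65.500°.
Elevation = 90° − 65.500° = 24.5°.

24.5°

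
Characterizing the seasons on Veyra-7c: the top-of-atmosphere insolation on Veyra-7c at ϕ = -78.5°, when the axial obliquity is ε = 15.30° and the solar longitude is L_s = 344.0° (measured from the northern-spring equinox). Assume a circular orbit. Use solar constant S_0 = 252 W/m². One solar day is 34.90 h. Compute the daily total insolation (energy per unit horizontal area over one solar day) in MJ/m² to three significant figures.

Solar declination: sin δ = sin ε · sin L_s = sin 15.30° × sin 344.0° = -0.07273, so δ = -4.171°.
cos h₀ = −tan(-78.5°) tan(-4.171°) = -0.3584, h₀ = 1.9374 rad.
Bracket: h₀ sin ϕ sin δ + cos ϕ cos δ sin h₀ = 1.9374×-0.97992×-0.07273 + 0.19937×0.99735×0.93355 = 0.138078 + 0.185629 = 0.323707.
Q̄ = (S_0/π) × [bracket] = (252/π) × 0.323707 = 25.966 W/m².
Daily total = Q̄ × 34.90 h × 3600 s/h = 25.966 × 34.90 × 3600 / 10⁶ = 3.262 MJ/m².

3.26 MJ/m²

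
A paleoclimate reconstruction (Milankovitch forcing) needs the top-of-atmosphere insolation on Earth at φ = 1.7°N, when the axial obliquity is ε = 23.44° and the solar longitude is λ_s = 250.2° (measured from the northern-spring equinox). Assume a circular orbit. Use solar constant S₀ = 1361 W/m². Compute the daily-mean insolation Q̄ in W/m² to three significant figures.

Solar declination: sin δ = sin ε · sin λ_s = sin 23.44° × sin 250.2° = -0.37427, so δ = -21.979°.
cos H₀ = −tan(+1.7°) tan(-21.979°) = 0.0120, H₀ = 1.5588 rad.
Bracket: H₀ sin φ sin δ + cos φ cos δ sin H₀ = 1.5588×0.02967×-0.37427 + 0.99956×0.92732×0.99993 = -0.017310 + 0.926847 = 0.909537.
Q̄ = (S₀/π) × [bracket] = (1361/π) × 0.909537 = 394.0 W/m².

Q̄ ≈ 394 W/m²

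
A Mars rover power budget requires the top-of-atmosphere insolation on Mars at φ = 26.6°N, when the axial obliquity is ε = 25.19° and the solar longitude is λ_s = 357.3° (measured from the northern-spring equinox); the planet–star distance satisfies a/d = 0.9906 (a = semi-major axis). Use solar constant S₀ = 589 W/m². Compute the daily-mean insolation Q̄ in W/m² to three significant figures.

Solar declination: sin δ = sin ε · sin λ_s = sin 25.19° × sin 357.3° = -0.02005, so δ = -1.149°.
cos H₀ = −tan(+26.6°) tan(-1.149°) = 0.0100, H₀ = 1.5608 rad.
Bracket: H₀ sin φ sin δ + cos φ cos δ sin H₀ = 1.5608×0.44776×-0.02005 + 0.89415×0.99980×0.99995 = -0.014012 + 0.893926 = 0.879914.
Inverse-square distance factor (a/d)² = 0.9906² = 0.981288.
Q̄ = (S₀/π) × 0.981288 × [bracket] = (589/π) × 0.981288 × 0.879914 = 161.9 W/m².

Q̄ ≈ 162 W/m²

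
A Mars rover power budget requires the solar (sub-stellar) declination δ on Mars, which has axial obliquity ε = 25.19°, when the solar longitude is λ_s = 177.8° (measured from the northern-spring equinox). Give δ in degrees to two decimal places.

sin δ = sin ε · sin λ_s = sin 25.19° × sin 177.8° = 0.016339.
δ = arcsin(0.016339) = +0.94°.

δ = +0.94°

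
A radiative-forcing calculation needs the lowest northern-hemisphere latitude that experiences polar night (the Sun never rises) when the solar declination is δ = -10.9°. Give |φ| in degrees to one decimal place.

Polar night requires cos H₀ = −tan φ tan δ ≥ 1, i.e. tan φ tan δ ≤ −1.
The boundary is |tan φ| · |tan δ| = 1, so |φ| = 90° − |δ| = 90° − 10.9° = 79.1° in the northern hemisphere.

|φ| = 79.1°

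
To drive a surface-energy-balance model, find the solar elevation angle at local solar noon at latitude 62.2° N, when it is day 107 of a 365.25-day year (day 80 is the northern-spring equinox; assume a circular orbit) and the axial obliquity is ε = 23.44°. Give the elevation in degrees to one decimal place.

38.1°

Solar longitude: λ_s = 360° × (107 − 80)/365.25 = 26.612°.
sin δ = sin 23.44° × sin 26.612° = 0.17819, so δ = +10.264°.
At local noon the hour angle is zero, so the zenith angle equals |φ − δ| = |+62.2° − (+10.264°)| = 51.936°.
Elevation = 90° − 51.936° = 38.1°.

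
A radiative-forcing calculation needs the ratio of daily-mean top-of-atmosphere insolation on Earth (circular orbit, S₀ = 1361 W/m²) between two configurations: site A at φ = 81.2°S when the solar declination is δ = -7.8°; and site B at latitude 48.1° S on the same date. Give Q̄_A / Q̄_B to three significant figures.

— Configuration A (φ=-81.2°):
cos H₀ = −tan(-81.2°) tan(-7.800°) = -0.8849, H₀ = 2.6570 rad.
Bracket: H₀ sin φ sin δ + cos φ cos δ sin H₀ = 2.6570×-0.98823×-0.13572 + 0.15299×0.99075×0.46586 = 0.356364 + 0.070613 = 0.426977.
Q̄ = (S₀/π) × [bracket] = (1361/π) × 0.426977 = 184.97 W/m².
— Configuration B (φ=-48.1°):
cos H₀ = −tan(-48.1°) tan(-7.800°) = -0.1527, H₀ = 1.7241 rad.
Bracket: H₀ sin φ sin δ + cos φ cos δ sin H₀ = 1.7241×-0.74431×-0.13572 + 0.66783×0.99075×0.98828 = 0.174165 + 0.653898 = 0.828063.
Q̄ = (S₀/π) × [bracket] = (1361/π) × 0.828063 = 358.73 W/m².
Ratio Q̄_A / Q̄_B = 184.97 / 358.73 = 0.5156.

Q̄_A / Q̄_B ≈ 0.516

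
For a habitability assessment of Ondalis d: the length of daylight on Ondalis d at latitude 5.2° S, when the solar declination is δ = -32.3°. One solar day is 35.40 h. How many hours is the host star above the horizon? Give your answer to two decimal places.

cos H₀ = −tan φ · tan δ = −tan(-5.2°) × tan(-32.300°) = -0.0575, so H₀ = 1.6284 rad = 93.30°.
Daylight = 2H₀/(2π) × 35.40 h = (1.6284/π) × 35.40 = 18.35 h.

18.35 h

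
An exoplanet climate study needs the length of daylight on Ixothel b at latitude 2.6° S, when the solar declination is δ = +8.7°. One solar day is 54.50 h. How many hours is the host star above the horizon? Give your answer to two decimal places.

cos H₀ = −tan φ · tan δ = −tan(-2.6°) × tan(+8.700°) = 0.0069, so H₀ = 1.5638 rad = 89.60°.
Daylight = 2H₀/(2π) × 54.50 h = (1.5638/π) × 54.50 = 27.13 h.

27.13 h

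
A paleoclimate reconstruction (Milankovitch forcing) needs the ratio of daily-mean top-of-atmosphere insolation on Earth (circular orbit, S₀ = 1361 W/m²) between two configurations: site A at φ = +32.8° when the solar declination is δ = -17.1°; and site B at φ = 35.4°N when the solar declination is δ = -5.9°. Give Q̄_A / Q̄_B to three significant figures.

Q̄_A / Q̄_B ≈ 0.791

— Configuration A (φ=+32.8°):
cos H₀ = −tan(+32.8°) tan(-17.100°) = 0.1983, H₀ = 1.3712 rad.
Bracket: H₀ sin φ sin δ + cos φ cos δ sin H₀ = 1.3712×0.54171×-0.29404 + 0.84057×0.95579×0.98015 = -0.218411 + 0.787461 = 0.569050.
Q̄ = (S₀/π) × [bracket] = (1361/π) × 0.569050 = 246.52 W/m².
— Configuration B (φ=+35.4°):
cos H₀ = −tan(+35.4°) tan(-5.900°) = 0.0734, H₀ = 1.4973 rad.
Bracket: H₀ sin φ sin δ + cos φ cos δ sin H₀ = 1.4973×0.57928×-0.10279 + 0.81513×0.99470×0.99730 = -0.089156 + 0.808621 = 0.719465.
Q̄ = (S₀/π) × [bracket] = (1361/π) × 0.719465 = 311.69 W/m².
Ratio Q̄_A / Q̄_B = 246.52 / 311.69 = 0.7909.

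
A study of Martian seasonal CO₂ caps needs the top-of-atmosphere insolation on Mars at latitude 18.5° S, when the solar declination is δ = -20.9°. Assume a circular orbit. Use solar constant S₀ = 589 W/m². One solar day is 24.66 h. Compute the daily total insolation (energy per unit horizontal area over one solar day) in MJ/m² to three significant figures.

17.8 MJ/m²

cos H₀ = −tan(-18.5°) tan(-20.900°) = -0.1278, H₀ = 1.6989 rad.
Bracket: H₀ sin φ sin δ + cos φ cos δ sin H₀ = 1.6989×-0.31730×-0.35674 + 0.94832×0.93420×0.99180 = 0.192305 + 0.878656 = 1.070961.
Q̄ = (S₀/π) × [bracket] = (589/π) × 1.070961 = 200.79 W/m².
Daily total = Q̄ × 24.66 h × 3600 s/h = 200.79 × 24.66 × 3600 / 10⁶ = 17.83 MJ/m².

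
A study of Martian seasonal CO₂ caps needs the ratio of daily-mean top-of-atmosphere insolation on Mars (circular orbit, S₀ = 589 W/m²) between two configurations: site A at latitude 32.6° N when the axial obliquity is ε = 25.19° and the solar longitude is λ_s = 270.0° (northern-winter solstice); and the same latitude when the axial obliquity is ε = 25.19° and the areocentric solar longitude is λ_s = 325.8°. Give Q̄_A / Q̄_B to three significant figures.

— Configuration A (φ=+32.6°):
Solar declination: sin δ = sin ε · sin λ_s = sin 25.19° × sin 270.0° = -0.42562, so δ = -25.190°.
cos H₀ = −tan(+32.6°) tan(-25.190°) = 0.3008, H₀ = 1.2653 rad.
Bracket: H₀ sin φ sin δ + cos φ cos δ sin H₀ = 1.2653×0.53877×-0.42562 + 0.84245×0.90490×0.95369 = -0.290148 + 0.727029 = 0.436881.
Q̄ = (S₀/π) × [bracket] = (589/π) × 0.436881 = 81.908 W/m².
— Configuration B (φ=+32.6°):
sin δ = sin 25.19° × sin 325.8° = -0.23923, so δ = -13.841°.
cos H₀ = −tan(+32.6°) tan(-13.841°) = 0.1576, H₀ = 1.4126 rad.
Bracket: H₀ sin φ sin δ + cos φ cos δ sin H₀ = 1.4126×0.53877×-0.23923 + 0.84245×0.97096×0.98751 = -0.182070 + 0.807769 = 0.625699.
Q̄ = (S₀/π) × [bracket] = (589/π) × 0.625699 = 117.31 W/m².
Ratio Q̄_A / Q̄_B = 81.908 / 117.31 = 0.6982.

Q̄_A / Q̄_B ≈ 0.698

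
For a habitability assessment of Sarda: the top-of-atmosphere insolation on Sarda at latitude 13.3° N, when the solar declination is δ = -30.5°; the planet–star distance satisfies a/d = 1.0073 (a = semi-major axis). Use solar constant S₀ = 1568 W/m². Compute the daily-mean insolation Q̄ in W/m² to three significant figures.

cos H₀ = −tan(+13.3°) tan(-30.500°) = 0.1392, H₀ = 1.4311 rad.
Bracket: H₀ sin φ sin δ + cos φ cos δ sin H₀ = 1.4311×0.23005×-0.50754 + 0.97318×0.86163×0.99026 = -0.167095 + 0.830354 = 0.663259.
Inverse-square distance factor (a/d)² = 1.0073² = 1.014653.
Q̄ = (S₀/π) × 1.014653 × [bracket] = (1568/π) × 1.014653 × 0.663259 = 335.9 W/m².

Q̄ ≈ 336 W/m²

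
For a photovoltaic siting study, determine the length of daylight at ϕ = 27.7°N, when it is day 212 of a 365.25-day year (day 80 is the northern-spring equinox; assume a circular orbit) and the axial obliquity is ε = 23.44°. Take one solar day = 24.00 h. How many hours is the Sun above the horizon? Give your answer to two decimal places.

13.29 h

Solar longitude: L_s = 360° × (212 − 80)/365.25 = 130.103°.
sin δ = sin 23.44° × sin 130.103° = 0.30427, so δ = +17.714°.
cos h₀ = −tan ϕ · tan δ = −tan(+27.7°) × tan(+17.714°) = -0.1677, so h₀ = 1.7393 rad = 99.65°.
Daylight = 2h₀/(2π) × 24.00 h = (1.7393/π) × 24.00 = 13.29 h.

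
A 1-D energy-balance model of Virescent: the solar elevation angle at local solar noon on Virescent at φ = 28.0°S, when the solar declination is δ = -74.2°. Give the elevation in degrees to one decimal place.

43.8°

At local noon the hour angle is zero, so the zenith angle equals |φ − δ| = |-28.0° − (-74.200°)| = 46.200°.
Elevation = 90° − 46.200° = 43.8°.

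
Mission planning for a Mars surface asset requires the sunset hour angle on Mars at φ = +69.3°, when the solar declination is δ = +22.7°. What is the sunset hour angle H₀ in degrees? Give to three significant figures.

H₀ = 180°

Sunrise equation: cos H₀ = −tan φ · tan δ = -1.1070 ≤ −1, so the Sun never sets (polar day) and H₀ = π.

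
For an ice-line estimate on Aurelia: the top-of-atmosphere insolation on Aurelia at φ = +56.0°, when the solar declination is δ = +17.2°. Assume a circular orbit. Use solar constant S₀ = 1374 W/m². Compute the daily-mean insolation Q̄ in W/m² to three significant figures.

Q̄ ≈ 427 W/m²

cos H₀ = −tan(+56.0°) tan(+17.200°) = -0.4589, H₀ = 2.0476 rad.
Bracket: H₀ sin φ sin δ + cos φ cos δ sin H₀ = 2.0476×0.82904×0.29571 + 0.55919×0.95528×0.88847 = 0.501980 + 0.474606 = 0.976586.
Q̄ = (S₀/π) × [bracket] = (1374/π) × 0.976586 = 427.1 W/m².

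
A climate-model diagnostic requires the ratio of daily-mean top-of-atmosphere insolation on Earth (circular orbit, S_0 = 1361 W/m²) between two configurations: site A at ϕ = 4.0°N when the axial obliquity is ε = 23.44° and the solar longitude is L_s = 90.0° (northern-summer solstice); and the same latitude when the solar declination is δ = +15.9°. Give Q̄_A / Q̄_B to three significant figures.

— Configuration A (ϕ=+4.0°):
Solar declination: sin δ = sin ε · sin L_s = sin 23.44° × sin 90.0° = 0.39779, so δ = +23.440°.
cos h₀ = −tan(+4.0°) tan(+23.440°) = -0.0303, h₀ = 1.6011 rad.
Bracket: h₀ sin ϕ sin δ + cos ϕ cos δ sin h₀ = 1.6011×0.06976×0.39779 + 0.99756×0.91748×0.99954 = 0.044430 + 0.914820 = 0.959250.
Q̄ = (S_0/π) × [bracket] = (1361/π) × 0.959250 = 415.57 W/m².
— Configuration B (ϕ=+4.0°):
cos h₀ = −tan(+4.0°) tan(+15.900°) = -0.0199, h₀ = 1.5907 rad.
Bracket: h₀ sin ϕ sin δ + cos ϕ cos δ sin h₀ = 1.5907×0.06976×0.27396 + 0.99756×0.96174×0.99980 = 0.030401 + 0.959201 = 0.989602.
Q̄ = (S_0/π) × [bracket] = (1361/π) × 0.989602 = 428.72 W/m².
Ratio Q̄_A / Q̄_B = 415.57 / 428.72 = 0.9693.

Q̄_A / Q̄_B ≈ 0.969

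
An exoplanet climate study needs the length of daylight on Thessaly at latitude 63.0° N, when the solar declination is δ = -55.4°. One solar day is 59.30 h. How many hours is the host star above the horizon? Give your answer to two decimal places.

0.00 h

cos H₀ = −tan φ · tan δ = 2.8450 ≥ 1, so the host star never rises (polar night) and H₀ = 0.
Daylight = 2H₀/(2π) × 59.30 h = (0.0000/π) × 59.30 = 0.00 h.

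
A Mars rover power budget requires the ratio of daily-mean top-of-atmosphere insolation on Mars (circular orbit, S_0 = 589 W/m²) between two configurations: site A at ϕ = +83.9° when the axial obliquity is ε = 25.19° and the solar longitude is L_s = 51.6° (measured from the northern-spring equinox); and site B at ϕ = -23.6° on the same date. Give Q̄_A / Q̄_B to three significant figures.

Q̄_A / Q̄_B ≈ 1.57

— Configuration A (ϕ=+83.9°):
Solar declination: sin δ = sin ε · sin L_s = sin 25.19° × sin 51.6° = 0.33356, so δ = +19.485°.
cos h₀ = −tan(+83.9°) tan(+19.485°) = -3.3108 ≤ −1 ⇒ polar day, h₀ = π.
Bracket: h₀ sin ϕ sin δ + cos ϕ cos δ sin h₀ = 3.1416×0.99434×0.33356 + 0.10626×0.94273×0.00000 = 1.041981 + 0.000000 = 1.041981.
Q̄ = (S_0/π) × [bracket] = (589/π) × 1.041981 = 195.36 W/m².
— Configuration B (ϕ=-23.6°):
cos h₀ = −tan(-23.6°) tan(+19.485°) = 0.1546, h₀ = 1.4156 rad.
Bracket: h₀ sin ϕ sin δ + cos ϕ cos δ sin h₀ = 1.4156×-0.40035×0.33356 + 0.91636×0.94273×0.98798 = -0.189040 + 0.853496 = 0.664456.
Q̄ = (S_0/π) × [bracket] = (589/π) × 0.664456 = 124.58 W/m².
Ratio Q̄_A / Q̄_B = 195.36 / 124.58 = 1.568.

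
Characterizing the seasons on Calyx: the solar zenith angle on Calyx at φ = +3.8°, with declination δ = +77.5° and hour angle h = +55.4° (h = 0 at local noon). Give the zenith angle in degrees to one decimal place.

θ_z = 79.2°

cos θ_z = sin φ sin δ + cos φ cos δ cos h = 0.064703 + 0.122634 = 0.187337.
θ_z = arccos(0.187337) = 79.2°.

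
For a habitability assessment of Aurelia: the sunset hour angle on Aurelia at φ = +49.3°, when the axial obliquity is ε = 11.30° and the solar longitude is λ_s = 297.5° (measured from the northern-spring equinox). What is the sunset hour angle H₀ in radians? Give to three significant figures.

H₀ = 1.36 rad

Solar declination: sin δ = sin ε · sin λ_s = sin 11.30° × sin 297.5° = -0.17381, so δ = -10.009°.
cos H₀ = −tan φ · tan δ = −tan(+49.3°) × tan(-10.009°) = 0.2052, so H₀ = 1.3641 rad = 78.16°.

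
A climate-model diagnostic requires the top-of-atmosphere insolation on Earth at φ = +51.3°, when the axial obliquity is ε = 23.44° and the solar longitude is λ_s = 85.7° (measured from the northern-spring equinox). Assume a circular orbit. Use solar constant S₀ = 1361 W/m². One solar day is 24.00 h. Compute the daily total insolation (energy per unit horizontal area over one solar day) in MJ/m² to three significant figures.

42.9 MJ/m²

Solar declination: sin δ = sin ε · sin λ_s = sin 23.44° × sin 85.7° = 0.39667, so δ = +23.370°.
cos H₀ = −tan(+51.3°) tan(+23.370°) = -0.5394, H₀ = 2.1405 rad.
Bracket: H₀ sin φ sin δ + cos φ cos δ sin H₀ = 2.1405×0.78043×0.39667 + 0.62524×0.91796×0.84207 = 0.662641 + 0.483302 = 1.145943.
Q̄ = (S₀/π) × [bracket] = (1361/π) × 1.145943 = 496.45 W/m².
Daily total = Q̄ × 24.00 h × 3600 s/h = 496.45 × 24.00 × 3600 / 10⁶ = 42.89 MJ/m².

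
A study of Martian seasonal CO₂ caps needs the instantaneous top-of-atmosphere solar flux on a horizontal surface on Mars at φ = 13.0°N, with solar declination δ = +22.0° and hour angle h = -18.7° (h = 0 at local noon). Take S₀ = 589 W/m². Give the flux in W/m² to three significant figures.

554 W/m²

cos θ_z = sin φ sin δ + cos φ cos δ cos h = 0.084268 + 0.855729 = 0.939997.
Flux = S₀ · cos θ_z = 589 × 0.939997 = 553.7 W/m².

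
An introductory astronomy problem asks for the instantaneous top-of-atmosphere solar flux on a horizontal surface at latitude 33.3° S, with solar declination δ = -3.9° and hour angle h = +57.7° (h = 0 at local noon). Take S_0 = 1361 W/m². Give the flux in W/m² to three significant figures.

657 W/m²

cos θ_z = sin ϕ sin δ + cos ϕ cos δ cos h = 0.037342 + 0.445581 = 0.482923.
Flux = S_0 · cos θ_z = 1361 × 0.482923 = 657.3 W/m².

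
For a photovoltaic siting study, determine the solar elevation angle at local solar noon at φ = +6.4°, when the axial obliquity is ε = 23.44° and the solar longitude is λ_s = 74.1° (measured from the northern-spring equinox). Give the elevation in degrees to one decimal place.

Solar declination: sin δ = sin ε · sin λ_s = sin 23.44° × sin 74.1° = 0.38257, so δ = +22.493°.
At local noon the hour angle is zero, so the zenith angle equals |φ − δ| = |+6.4° − (+22.493°)| = 16.093°.
Elevation = 90° − 16.093° = 73.9°.

73.9°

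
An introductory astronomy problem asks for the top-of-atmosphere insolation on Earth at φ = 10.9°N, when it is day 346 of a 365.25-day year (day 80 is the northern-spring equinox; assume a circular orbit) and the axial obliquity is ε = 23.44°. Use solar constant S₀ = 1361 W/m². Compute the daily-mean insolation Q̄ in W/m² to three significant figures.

Q̄ ≈ 342 W/m²

Solar longitude: λ_s = 360° × (346 − 80)/365.25 = 262.177°.
sin δ = sin 23.44° × sin 262.177° = -0.39409, so δ = -23.209°.
cos H₀ = −tan(+10.9°) tan(-23.209°) = 0.0826, H₀ = 1.4881 rad.
Bracket: H₀ sin φ sin δ + cos φ cos δ sin H₀ = 1.4881×0.18910×-0.39409 + 0.98196×0.91907×0.99659 = -0.110897 + 0.899412 = 0.788515.
Q̄ = (S₀/π) × [bracket] = (1361/π) × 0.788515 = 341.6 W/m².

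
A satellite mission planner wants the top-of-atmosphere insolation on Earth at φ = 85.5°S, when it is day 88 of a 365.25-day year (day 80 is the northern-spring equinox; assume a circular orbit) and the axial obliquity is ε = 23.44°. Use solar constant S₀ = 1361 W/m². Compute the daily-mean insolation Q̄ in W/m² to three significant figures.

Q̄ ≈ 5.49 W/m²

Solar longitude: λ_s = 360° × (88 − 80)/365.25 = 7.885°.
sin δ = sin 23.44° × sin 7.885° = 0.05457, so δ = +3.128°.
cos H₀ = −tan(-85.5°) tan(+3.128°) = 0.6944, H₀ = 0.8032 rad.
Bracket: H₀ sin φ sin δ + cos φ cos δ sin H₀ = 0.8032×-0.99692×0.05457 + 0.07846×0.99851×0.71957 = -0.043696 + 0.056373 = 0.012677.
Q̄ = (S₀/π) × [bracket] = (1361/π) × 0.012677 = 5.492 W/m².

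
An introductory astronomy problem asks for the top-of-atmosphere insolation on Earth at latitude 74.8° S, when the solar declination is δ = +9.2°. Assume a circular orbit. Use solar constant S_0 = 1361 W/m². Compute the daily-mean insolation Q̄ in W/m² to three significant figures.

cos h₀ = −tan(-74.8°) tan(+9.200°) = 0.5961, h₀ = 0.9321 rad.
Bracket: h₀ sin ϕ sin δ + cos ϕ cos δ sin h₀ = 0.9321×-0.96502×0.15988 + 0.26219×0.98714×0.80289 = -0.143811 + 0.207803 = 0.063992.
Q̄ = (S_0/π) × [bracket] = (1361/π) × 0.063992 = 27.72 W/m².

Q̄ ≈ 27.7 W/m²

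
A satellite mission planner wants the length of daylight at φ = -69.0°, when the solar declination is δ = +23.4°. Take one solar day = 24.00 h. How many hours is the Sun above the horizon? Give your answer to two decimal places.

0.00 h

cos H₀ = −tan φ · tan δ = 1.1273 ≥ 1, so the Sun never rises (polar night) and H₀ = 0.
Daylight = 2H₀/(2π) × 24.00 h = (0.0000/π) × 24.00 = 0.00 h.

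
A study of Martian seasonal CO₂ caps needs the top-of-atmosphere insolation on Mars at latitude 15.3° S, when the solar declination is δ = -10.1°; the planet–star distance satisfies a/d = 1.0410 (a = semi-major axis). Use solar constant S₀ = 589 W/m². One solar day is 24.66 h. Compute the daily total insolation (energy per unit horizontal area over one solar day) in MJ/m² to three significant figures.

18.5 MJ/m²

cos H₀ = −tan(-15.3°) tan(-10.100°) = -0.0487, H₀ = 1.6195 rad.
Bracket: H₀ sin φ sin δ + cos φ cos δ sin H₀ = 1.6195×-0.26387×-0.17537 + 0.96456×0.98450×0.99881 = 0.074942 + 0.948479 = 1.023421.
Inverse-square distance factor (a/d)² = 1.0410² = 1.083681.
Q̄ = (S₀/π) × 1.083681 × [bracket] = (589/π) × 1.083681 × 1.023421 = 207.93 W/m².
Daily total = Q̄ × 24.66 h × 3600 s/h = 207.93 × 24.66 × 3600 / 10⁶ = 18.46 MJ/m².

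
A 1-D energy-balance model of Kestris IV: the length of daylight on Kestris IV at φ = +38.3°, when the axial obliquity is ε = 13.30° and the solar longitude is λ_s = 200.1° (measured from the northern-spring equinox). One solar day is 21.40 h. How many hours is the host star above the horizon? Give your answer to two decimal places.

10.27 h

Solar declination: sin δ = sin ε · sin λ_s = sin 13.30° × sin 200.1° = -0.07906, so δ = -4.534°.
cos H₀ = −tan φ · tan δ = −tan(+38.3°) × tan(-4.534°) = 0.0626, so H₀ = 1.5081 rad = 86.41°.
Daylight = 2H₀/(2π) × 21.40 h = (1.5081/π) × 21.40 = 10.27 h.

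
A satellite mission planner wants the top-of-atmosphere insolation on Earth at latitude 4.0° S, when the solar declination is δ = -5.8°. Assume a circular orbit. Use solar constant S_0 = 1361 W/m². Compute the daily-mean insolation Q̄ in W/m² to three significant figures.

Q̄ ≈ 435 W/m²

cos h₀ = −tan(-4.0°) tan(-5.800°) = -0.0071, h₀ = 1.5779 rad.
Bracket: h₀ sin ϕ sin δ + cos ϕ cos δ sin h₀ = 1.5779×-0.06976×-0.10106 + 0.99756×0.99488×0.99997 = 0.011124 + 0.992423 = 1.003547.
Q̄ = (S_0/π) × [bracket] = (1361/π) × 1.003547 = 434.8 W/m².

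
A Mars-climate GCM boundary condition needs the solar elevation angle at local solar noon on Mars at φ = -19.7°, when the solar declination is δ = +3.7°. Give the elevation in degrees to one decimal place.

At local noon the hour angle is zero, so the zenith angle equals |φ − δ| = |-19.7° − (+3.700°)| = 23.400°.
Elevation = 90° − 23.400° = 66.6°.

66.6°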